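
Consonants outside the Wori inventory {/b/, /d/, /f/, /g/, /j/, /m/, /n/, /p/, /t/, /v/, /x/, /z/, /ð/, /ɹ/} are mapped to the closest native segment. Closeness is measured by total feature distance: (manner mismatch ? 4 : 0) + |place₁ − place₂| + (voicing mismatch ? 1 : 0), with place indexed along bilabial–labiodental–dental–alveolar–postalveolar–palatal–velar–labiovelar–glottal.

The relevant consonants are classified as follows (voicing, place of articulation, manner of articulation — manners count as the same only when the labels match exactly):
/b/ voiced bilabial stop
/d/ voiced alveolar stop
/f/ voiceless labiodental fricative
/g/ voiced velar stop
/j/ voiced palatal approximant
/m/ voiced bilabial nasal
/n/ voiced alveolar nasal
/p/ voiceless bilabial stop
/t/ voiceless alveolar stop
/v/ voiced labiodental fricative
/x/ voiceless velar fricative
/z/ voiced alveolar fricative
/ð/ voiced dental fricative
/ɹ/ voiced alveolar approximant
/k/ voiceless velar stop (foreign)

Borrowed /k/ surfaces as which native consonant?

/g/ is closest: same manner (stop), place distance 0 (velar→velar), voicing differs (+1); total 1. Next closest is /t/ at distance 3.

g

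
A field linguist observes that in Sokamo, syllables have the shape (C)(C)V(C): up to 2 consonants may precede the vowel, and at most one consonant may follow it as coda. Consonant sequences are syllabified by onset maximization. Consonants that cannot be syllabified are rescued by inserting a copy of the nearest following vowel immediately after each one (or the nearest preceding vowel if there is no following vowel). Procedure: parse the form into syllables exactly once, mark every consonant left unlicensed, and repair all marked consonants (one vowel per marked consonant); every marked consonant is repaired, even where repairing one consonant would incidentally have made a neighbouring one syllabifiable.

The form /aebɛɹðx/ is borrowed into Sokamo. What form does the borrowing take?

aebɛɹðɛxɛ

The consonants /ð/, /x/ cannot be parsed into a legal (C)(C)V(C) syllable (at most one coda consonant is licensed; onsets may contain at most 2 consonants).
Each unlicensed consonant becomes the onset of a new syllable: /ð/ → /ðɛ/, /x/ → /xɛ/.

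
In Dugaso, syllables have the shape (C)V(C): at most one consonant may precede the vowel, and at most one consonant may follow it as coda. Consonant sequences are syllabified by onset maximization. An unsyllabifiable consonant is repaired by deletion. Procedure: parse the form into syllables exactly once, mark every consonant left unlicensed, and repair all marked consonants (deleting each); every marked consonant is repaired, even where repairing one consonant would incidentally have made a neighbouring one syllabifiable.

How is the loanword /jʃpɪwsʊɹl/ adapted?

Under (C)V(C), the unsyllabifiable consonants are /j/, /ʃ/, /l/ (at most one coda consonant is licensed; onsets are limited to one consonant).
Each unlicensed consonant is deleted: /j/, /ʃ/, /l/.

pɪwsʊɹ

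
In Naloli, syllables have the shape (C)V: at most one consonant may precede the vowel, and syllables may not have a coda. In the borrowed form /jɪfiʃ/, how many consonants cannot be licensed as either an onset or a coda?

1

Syllabifying with onset maximization leaves /ʃ/ stranded (no codas are permitted; onsets are limited to one consonant).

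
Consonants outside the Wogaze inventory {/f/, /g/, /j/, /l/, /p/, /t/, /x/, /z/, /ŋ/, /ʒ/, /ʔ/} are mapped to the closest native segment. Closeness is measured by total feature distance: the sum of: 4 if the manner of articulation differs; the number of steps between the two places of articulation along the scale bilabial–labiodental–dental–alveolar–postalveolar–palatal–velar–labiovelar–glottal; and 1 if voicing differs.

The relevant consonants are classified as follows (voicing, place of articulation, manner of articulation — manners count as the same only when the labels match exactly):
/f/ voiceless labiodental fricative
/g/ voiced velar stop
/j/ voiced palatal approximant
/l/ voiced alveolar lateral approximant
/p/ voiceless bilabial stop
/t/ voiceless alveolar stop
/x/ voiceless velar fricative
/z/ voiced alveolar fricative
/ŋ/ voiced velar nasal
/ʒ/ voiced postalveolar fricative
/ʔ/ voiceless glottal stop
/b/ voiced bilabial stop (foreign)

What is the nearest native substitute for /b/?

/p/ is closest: same manner (stop), place distance 0 (bilabial→bilabial), voicing differs (+1); total 1. Next closest is /t/ at distance 4.

p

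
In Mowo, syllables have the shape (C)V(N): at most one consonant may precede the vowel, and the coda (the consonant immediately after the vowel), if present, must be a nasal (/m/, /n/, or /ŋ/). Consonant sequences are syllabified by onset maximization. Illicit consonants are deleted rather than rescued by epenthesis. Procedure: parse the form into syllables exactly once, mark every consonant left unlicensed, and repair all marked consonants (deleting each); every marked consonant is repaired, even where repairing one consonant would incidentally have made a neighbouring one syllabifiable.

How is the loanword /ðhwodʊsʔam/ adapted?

wodʊʔam

Syllabifying with onset maximization leaves /ð/, /h/, /s/ stranded (only a nasal (/m/, /n/, or /ŋ/) is licensed in coda position; onsets are limited to one consonant).
Deletion applies to /ð/, /h/, /s/.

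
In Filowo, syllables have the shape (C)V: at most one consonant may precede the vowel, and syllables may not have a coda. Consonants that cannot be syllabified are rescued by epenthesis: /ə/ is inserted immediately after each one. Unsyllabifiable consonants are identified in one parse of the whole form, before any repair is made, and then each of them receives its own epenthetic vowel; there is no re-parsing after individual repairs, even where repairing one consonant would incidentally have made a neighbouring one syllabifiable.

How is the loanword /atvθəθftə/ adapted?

Under (C)V, the unsyllabifiable consonants are /t/, /v/, /θ/, /f/ (no codas are permitted; onsets are limited to one consonant).
Epenthesis after each stranded consonant: /t/ → /tə/, /v/ → /və/, /θ/ → /θə/, /f/ → /fə/.

atəvəθəθəfətə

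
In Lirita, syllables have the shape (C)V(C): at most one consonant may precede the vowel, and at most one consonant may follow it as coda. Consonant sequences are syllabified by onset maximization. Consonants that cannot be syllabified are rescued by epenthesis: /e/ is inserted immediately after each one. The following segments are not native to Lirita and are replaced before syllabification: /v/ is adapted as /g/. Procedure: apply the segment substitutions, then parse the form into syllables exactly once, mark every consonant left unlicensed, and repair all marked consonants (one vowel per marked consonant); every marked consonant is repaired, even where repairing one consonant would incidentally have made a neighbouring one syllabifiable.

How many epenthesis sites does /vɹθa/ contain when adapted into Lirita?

2

After substitution the input is /gɹθa/.
The unsyllabifiable consonants are /g/, /ɹ/; each receives one epenthetic vowel.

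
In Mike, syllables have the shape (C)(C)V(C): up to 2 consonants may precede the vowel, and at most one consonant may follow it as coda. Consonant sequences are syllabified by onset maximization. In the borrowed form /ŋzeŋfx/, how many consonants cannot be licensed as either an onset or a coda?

2

Syllabifying with onset maximization leaves /f/, /x/ stranded (at most one coda consonant is licensed; onsets may contain at most 2 consonants).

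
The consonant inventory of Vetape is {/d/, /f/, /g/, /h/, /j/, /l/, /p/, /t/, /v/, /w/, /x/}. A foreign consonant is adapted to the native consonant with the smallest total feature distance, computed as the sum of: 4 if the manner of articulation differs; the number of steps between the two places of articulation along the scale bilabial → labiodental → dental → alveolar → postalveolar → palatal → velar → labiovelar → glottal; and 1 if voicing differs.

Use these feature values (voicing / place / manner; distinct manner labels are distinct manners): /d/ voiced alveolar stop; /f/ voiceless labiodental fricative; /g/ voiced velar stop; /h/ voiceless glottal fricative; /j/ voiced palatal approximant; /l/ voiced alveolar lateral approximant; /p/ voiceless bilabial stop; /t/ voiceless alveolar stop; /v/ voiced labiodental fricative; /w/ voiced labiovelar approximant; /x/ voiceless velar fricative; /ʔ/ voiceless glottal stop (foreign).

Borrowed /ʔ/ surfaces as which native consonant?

g

/g/ is closest: same manner (stop), place distance 2 (glottal→velar), voicing differs (+1); total 3. Next closest is /h/ at distance 4.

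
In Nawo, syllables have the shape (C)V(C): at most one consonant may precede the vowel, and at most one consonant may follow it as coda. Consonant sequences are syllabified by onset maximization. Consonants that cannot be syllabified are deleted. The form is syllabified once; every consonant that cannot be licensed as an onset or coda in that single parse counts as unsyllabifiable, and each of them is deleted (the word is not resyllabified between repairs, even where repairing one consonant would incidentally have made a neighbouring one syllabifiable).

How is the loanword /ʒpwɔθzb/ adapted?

Under (C)V(C), the unsyllabifiable consonants are /ʒ/, /p/, /z/, /b/ (at most one coda consonant is licensed; onsets are limited to one consonant).
Deleting the stranded consonants removes /ʒ/, /p/, /z/, /b/.

wɔθ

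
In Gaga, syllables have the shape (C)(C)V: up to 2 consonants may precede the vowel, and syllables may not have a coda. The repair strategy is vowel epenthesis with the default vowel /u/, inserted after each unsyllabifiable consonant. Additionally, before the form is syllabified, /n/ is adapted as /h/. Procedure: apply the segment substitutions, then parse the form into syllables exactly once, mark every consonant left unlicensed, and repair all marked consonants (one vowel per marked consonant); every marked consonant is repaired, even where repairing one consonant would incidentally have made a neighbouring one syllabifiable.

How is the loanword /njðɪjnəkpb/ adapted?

Substitution: /n/ → /h/, giving /hjðɪjhəkpb/.
Under (C)(C)V, the unsyllabifiable consonants are /h/, /k/, /p/, /b/ (no codas are permitted; onsets may contain at most 2 consonants).
Inserting the epenthetic vowel yields /h/ → /hu/, /k/ → /ku/, /p/ → /pu/, /b/ → /bu/.

hujðɪjhəkupubu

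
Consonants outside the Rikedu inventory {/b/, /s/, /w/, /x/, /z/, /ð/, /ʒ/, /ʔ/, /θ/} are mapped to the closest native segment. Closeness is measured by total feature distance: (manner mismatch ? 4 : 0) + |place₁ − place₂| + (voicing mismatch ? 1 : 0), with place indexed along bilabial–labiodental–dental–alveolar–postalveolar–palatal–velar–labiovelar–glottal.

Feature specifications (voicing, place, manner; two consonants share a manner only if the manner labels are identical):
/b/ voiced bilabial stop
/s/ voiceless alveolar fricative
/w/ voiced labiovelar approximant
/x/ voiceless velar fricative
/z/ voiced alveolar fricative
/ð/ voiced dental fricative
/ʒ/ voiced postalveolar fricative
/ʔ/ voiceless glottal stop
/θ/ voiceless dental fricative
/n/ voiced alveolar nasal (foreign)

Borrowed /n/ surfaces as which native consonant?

z

/z/ is closest: manner differs (nasal→fricative, +4), place distance 0 (alveolar→alveolar), same voicing; total 4. Next closest is /s/ at distance 5.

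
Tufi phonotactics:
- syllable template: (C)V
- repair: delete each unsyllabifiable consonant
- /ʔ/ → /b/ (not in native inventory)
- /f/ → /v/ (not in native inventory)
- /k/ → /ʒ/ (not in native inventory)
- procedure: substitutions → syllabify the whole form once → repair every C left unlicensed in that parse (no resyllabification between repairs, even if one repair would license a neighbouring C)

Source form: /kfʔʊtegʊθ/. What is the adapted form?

bʊtegʊ

Substitution: /k/ → /ʒ/, /f/ → /v/, /ʔ/ → /b/, giving /ʒvbʊtegʊθ/.
Syllabifying with onset maximization leaves /ʒ/, /v/, /θ/ stranded (no codas are permitted; onsets are limited to one consonant).
Deleting the stranded consonants removes /ʒ/, /v/, /θ/.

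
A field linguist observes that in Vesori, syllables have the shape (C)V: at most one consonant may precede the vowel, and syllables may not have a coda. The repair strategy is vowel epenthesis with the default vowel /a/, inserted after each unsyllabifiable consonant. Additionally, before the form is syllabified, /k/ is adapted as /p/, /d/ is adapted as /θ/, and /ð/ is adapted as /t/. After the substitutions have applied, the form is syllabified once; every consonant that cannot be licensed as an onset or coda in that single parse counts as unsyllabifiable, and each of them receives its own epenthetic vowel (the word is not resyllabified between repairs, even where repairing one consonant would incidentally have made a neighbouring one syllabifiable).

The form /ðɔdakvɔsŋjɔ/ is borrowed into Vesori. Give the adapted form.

tɔθapavɔsaŋajɔ

Substitution: /ð/ → /t/, /d/ → /θ/, /k/ → /p/, giving /tɔθapvɔsŋjɔ/.
The consonants /p/, /s/, /ŋ/ cannot be parsed into a legal (C)V syllable (no codas are permitted; onsets are limited to one consonant).
Epenthesis after each stranded consonant: /p/ → /pa/, /s/ → /sa/, /ŋ/ → /ŋa/.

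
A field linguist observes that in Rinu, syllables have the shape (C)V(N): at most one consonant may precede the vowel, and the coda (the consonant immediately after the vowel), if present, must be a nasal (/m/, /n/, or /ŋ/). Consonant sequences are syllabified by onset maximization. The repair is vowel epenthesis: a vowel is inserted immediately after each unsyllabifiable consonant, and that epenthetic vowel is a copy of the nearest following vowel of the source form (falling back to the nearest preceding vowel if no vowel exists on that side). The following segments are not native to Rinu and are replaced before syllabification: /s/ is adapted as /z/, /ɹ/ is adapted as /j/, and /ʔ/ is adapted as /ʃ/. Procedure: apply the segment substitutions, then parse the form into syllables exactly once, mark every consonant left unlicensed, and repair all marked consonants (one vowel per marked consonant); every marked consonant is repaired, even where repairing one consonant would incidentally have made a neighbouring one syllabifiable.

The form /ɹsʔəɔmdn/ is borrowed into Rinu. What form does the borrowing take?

jəzəʃəɔmdɔnɔ

Substitution: /ɹ/ → /j/, /s/ → /z/, /ʔ/ → /ʃ/, giving /jzʃəɔmdn/.
Syllabifying with onset maximization leaves /j/, /z/, /d/, /n/ stranded (only a nasal (/m/, /n/, or /ŋ/) is licensed in coda position; onsets are limited to one consonant).
Inserting the epenthetic vowel yields /j/ → /jə/, /z/ → /zə/, /d/ → /dɔ/, /n/ → /nɔ/.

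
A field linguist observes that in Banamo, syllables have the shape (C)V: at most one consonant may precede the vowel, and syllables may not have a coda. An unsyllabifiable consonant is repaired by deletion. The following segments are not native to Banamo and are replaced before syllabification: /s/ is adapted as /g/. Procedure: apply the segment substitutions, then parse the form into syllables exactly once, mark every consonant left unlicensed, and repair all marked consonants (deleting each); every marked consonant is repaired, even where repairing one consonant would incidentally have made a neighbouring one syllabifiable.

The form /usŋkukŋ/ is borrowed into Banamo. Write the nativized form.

Substitution: /s/ → /g/, giving /ugŋkukŋ/.
Under (C)V, the unsyllabifiable consonants are /g/, /ŋ/, /k/, /ŋ/ (no codas are permitted; onsets are limited to one consonant).
Deletion applies to /g/, /ŋ/, /k/, /ŋ/.

uku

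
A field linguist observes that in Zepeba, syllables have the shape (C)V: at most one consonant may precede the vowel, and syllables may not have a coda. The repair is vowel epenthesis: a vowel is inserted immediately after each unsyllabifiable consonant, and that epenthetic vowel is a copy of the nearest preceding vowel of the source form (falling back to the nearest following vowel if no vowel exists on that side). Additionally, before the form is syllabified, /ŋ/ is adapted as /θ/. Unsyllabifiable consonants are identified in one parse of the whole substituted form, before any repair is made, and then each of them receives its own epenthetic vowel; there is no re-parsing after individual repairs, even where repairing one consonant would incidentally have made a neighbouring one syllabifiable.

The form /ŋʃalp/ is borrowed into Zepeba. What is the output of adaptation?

θaʃalapa

Substitution: /ŋ/ → /θ/, giving /θʃalp/.
Under (C)V, the unsyllabifiable consonants are /θ/, /l/, /p/ (no codas are permitted; onsets are limited to one consonant).
Each unlicensed consonant becomes the onset of a new syllable: /θ/ → /θa/, /l/ → /la/, /p/ → /pa/.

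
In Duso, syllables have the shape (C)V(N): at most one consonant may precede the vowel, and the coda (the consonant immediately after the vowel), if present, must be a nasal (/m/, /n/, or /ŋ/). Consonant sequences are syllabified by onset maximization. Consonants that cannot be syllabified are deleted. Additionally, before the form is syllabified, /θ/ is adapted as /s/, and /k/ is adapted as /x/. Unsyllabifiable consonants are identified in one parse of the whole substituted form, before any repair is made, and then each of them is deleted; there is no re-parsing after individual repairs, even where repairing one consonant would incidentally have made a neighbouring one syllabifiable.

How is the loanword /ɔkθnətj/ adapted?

ɔnə

Substitution: /k/ → /x/, /θ/ → /s/, giving /ɔxsnətj/.
The consonants /x/, /s/, /t/, /j/ cannot be parsed into a legal (C)V(N) syllable (only a nasal (/m/, /n/, or /ŋ/) is licensed in coda position; onsets are limited to one consonant).
Deletion applies to /x/, /s/, /t/, /j/.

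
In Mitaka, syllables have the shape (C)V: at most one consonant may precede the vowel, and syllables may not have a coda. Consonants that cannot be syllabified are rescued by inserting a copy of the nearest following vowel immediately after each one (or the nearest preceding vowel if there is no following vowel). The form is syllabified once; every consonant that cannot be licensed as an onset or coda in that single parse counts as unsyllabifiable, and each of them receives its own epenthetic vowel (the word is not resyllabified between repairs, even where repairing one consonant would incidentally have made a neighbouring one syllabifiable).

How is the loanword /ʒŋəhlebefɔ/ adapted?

ʒəŋəhelebefɔ

Syllabifying with onset maximization leaves /ʒ/, /h/ stranded (no codas are permitted; onsets are limited to one consonant).
Epenthesis after each stranded consonant: /ʒ/ → /ʒə/, /h/ → /he/.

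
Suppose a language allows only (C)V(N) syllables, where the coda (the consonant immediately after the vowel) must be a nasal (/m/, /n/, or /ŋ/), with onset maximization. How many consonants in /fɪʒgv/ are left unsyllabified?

3

Under (C)V(N), the unsyllabifiable consonants are /ʒ/, /g/, /v/ (only a nasal (/m/, /n/, or /ŋ/) is licensed in coda position; onsets are limited to one consonant).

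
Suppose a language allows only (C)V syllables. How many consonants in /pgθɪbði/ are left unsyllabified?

3

The consonants /p/, /g/, /b/ cannot be parsed into a legal (C)V syllable (no codas are permitted; onsets are limited to one consonant).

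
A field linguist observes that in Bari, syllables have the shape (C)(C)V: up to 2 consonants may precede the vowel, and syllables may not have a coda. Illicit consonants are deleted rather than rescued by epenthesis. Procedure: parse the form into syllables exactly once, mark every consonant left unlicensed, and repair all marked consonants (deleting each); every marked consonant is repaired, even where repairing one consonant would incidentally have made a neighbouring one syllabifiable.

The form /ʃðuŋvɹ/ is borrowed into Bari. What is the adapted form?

Syllabifying with onset maximization leaves /ŋ/, /v/, /ɹ/ stranded (no codas are permitted; onsets may contain at most 2 consonants).
Deletion applies to /ŋ/, /v/, /ɹ/.

ʃðu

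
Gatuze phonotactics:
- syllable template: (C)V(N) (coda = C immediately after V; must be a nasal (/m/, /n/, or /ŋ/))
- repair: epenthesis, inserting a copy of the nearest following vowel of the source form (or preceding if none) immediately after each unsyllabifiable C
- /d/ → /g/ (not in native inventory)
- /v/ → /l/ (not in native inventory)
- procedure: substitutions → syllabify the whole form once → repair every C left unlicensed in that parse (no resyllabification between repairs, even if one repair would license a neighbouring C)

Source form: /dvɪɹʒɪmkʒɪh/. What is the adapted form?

Substitution: /d/ → /g/, /v/ → /l/, giving /glɪɹʒɪmkʒɪh/.
The consonants /g/, /ɹ/, /k/, /h/ cannot be parsed into a legal (C)V(N) syllable (only a nasal (/m/, /n/, or /ŋ/) is licensed in coda position; onsets are limited to one consonant).
Inserting the epenthetic vowel yields /g/ → /gɪ/, /ɹ/ → /ɹɪ/, /k/ → /kɪ/, /h/ → /hɪ/.

gɪlɪɹɪʒɪmkɪʒɪhɪ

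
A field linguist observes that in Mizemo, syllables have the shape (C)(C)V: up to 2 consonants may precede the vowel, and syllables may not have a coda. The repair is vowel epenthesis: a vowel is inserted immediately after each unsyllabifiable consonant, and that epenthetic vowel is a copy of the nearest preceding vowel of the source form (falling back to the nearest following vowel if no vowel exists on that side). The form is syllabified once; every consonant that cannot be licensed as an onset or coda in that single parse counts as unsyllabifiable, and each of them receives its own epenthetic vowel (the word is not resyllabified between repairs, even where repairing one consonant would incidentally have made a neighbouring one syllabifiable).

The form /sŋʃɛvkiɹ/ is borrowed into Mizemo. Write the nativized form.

sɛŋʃɛvkiɹi

The consonants /s/, /ɹ/ cannot be parsed into a legal (C)(C)V syllable (no codas are permitted; onsets may contain at most 2 consonants).
Epenthesis after each stranded consonant: /s/ → /sɛ/, /ɹ/ → /ɹi/.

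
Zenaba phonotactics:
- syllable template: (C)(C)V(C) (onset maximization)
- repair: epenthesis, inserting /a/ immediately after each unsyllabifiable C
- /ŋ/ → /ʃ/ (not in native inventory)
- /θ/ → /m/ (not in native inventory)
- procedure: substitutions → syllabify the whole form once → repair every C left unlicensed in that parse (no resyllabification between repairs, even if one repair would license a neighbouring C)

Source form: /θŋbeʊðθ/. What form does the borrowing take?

maʃbeʊðma

Substitution: /θ/ → /m/, /ŋ/ → /ʃ/, giving /mʃbeʊðm/.
Under (C)(C)V(C), the unsyllabifiable consonants are /m/, /m/ (at most one coda consonant is licensed; onsets may contain at most 2 consonants).
Epenthesis after each stranded consonant: /m/ → /ma/, /m/ → /ma/.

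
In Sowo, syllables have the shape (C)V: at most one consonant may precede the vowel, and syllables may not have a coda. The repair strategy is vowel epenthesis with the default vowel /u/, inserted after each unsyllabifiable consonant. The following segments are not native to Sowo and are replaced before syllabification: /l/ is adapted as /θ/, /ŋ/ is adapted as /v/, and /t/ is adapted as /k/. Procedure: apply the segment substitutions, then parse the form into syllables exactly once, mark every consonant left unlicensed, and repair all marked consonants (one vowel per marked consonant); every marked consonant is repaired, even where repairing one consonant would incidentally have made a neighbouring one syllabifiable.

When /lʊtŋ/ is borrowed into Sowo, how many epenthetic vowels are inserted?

After substitution the input is /θʊkv/.
The unsyllabifiable consonants are /k/, /v/; each receives one epenthetic vowel.

2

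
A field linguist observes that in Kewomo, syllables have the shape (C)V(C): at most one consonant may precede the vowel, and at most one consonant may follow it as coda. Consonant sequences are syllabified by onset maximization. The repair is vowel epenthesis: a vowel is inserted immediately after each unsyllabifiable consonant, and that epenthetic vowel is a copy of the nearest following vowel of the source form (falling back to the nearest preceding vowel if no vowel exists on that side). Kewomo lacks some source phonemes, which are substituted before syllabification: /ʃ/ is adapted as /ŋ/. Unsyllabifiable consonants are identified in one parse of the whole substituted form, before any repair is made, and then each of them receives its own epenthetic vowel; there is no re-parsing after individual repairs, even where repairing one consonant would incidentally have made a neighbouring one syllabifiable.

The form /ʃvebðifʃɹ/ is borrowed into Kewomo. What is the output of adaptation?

Substitution: /ʃ/ → /ŋ/, giving /ŋvebðifŋɹ/.
Under (C)V(C), the unsyllabifiable consonants are /ŋ/, /ŋ/, /ɹ/ (at most one coda consonant is licensed; onsets are limited to one consonant).
Inserting the epenthetic vowel yields /ŋ/ → /ŋe/, /ŋ/ → /ŋi/, /ɹ/ → /ɹi/.

ŋevebðifŋiɹi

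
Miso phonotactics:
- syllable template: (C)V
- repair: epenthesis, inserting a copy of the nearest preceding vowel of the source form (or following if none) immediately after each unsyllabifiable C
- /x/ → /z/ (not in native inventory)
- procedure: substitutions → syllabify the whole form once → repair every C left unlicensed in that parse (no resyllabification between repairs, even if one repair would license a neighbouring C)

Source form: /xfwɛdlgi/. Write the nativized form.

zɛfɛwɛdɛlɛgi

Substitution: /x/ → /z/, giving /zfwɛdlgi/.
Under (C)V, the unsyllabifiable consonants are /z/, /f/, /d/, /l/ (no codas are permitted; onsets are limited to one consonant).
Inserting the epenthetic vowel yields /z/ → /zɛ/, /f/ → /fɛ/, /d/ → /dɛ/, /l/ → /lɛ/.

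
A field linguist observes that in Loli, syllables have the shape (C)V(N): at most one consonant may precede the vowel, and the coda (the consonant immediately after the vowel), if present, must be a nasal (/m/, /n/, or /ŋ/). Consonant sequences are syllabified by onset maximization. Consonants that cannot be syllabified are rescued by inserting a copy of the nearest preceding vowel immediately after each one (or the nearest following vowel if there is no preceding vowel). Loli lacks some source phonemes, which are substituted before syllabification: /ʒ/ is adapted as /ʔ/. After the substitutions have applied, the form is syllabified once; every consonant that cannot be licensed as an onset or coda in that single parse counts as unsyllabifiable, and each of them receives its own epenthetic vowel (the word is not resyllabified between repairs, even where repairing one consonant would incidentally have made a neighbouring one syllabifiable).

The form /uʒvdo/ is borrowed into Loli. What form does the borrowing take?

Substitution: /ʒ/ → /ʔ/, giving /uʔvdo/.
The consonants /ʔ/, /v/ cannot be parsed into a legal (C)V(N) syllable (only a nasal (/m/, /n/, or /ŋ/) is licensed in coda position; onsets are limited to one consonant).
Each unlicensed consonant becomes the onset of a new syllable: /ʔ/ → /ʔu/, /v/ → /vu/.

uʔuvudo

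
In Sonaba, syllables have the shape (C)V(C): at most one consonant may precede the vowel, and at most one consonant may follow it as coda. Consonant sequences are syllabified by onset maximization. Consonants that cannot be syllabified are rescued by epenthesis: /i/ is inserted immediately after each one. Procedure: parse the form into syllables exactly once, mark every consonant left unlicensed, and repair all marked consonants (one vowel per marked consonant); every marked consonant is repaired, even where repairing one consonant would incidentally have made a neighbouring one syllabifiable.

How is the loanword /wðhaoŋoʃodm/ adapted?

wiðihaoŋoʃodmi

The consonants /w/, /ð/, /m/ cannot be parsed into a legal (C)V(C) syllable (at most one coda consonant is licensed; onsets are limited to one consonant).
Inserting the epenthetic vowel yields /w/ → /wi/, /ð/ → /ði/, /m/ → /mi/.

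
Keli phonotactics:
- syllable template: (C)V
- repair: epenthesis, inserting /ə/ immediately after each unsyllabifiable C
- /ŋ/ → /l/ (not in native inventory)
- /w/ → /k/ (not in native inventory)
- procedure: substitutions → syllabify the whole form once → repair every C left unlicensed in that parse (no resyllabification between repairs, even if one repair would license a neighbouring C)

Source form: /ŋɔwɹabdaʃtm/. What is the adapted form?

lɔkəɹabədaʃətəmə

Substitution: /ŋ/ → /l/, /w/ → /k/, giving /lɔkɹabdaʃtm/.
The consonants /k/, /b/, /ʃ/, /t/, /m/ cannot be parsed into a legal (C)V syllable (no codas are permitted; onsets are limited to one consonant).
Inserting the epenthetic vowel yields /k/ → /kə/, /b/ → /bə/, /ʃ/ → /ʃə/, /t/ → /tə/, /m/ → /mə/.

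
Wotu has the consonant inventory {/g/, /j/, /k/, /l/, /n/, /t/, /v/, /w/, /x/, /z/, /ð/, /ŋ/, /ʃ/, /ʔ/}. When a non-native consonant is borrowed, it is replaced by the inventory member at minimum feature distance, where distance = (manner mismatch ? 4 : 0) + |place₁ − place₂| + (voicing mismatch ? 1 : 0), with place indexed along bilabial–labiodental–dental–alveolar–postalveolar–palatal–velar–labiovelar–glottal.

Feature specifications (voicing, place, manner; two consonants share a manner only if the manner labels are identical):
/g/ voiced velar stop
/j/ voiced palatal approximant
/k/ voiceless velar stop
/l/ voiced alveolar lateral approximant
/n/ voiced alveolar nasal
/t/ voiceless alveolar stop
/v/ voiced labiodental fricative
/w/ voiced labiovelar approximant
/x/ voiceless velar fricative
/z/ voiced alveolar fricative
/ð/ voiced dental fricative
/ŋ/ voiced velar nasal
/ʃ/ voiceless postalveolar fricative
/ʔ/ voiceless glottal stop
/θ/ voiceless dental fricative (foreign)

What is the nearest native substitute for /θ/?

/ð/ is closest: same manner (fricative), place distance 0 (dental→dental), voicing differs (+1); total 1. Next closest is /v/ at distance 2.

ð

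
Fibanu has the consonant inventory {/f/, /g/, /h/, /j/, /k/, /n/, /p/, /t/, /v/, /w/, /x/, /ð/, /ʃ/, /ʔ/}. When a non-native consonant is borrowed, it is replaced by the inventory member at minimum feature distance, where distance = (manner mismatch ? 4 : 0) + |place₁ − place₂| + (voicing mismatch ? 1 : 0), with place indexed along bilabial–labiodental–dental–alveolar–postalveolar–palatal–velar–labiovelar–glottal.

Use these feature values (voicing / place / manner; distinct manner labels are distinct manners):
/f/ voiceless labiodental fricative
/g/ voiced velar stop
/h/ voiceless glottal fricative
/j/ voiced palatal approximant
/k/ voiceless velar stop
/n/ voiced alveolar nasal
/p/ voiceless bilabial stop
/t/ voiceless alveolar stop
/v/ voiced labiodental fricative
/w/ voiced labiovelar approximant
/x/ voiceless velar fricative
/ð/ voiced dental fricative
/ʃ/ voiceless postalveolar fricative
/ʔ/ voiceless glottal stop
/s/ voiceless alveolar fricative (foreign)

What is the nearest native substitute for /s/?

ʃ

/ʃ/ is closest: same manner (fricative), place distance 1 (alveolar→postalveolar), same voicing; total 1. Next closest is /f/ at distance 2.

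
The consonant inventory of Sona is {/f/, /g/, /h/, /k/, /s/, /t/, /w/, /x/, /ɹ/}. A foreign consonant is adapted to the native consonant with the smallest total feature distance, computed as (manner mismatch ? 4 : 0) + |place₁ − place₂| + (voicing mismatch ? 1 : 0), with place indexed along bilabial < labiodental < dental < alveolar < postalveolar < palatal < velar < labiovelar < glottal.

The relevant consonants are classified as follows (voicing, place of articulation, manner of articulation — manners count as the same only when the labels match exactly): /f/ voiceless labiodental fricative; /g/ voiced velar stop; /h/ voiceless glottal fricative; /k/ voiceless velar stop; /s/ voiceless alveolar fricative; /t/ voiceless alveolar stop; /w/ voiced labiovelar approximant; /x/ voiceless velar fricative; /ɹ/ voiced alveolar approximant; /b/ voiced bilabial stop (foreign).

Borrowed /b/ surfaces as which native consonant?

/t/ is closest: same manner (stop), place distance 3 (bilabial→alveolar), voicing differs (+1); total 4. Next closest is /f/ at distance 6.

t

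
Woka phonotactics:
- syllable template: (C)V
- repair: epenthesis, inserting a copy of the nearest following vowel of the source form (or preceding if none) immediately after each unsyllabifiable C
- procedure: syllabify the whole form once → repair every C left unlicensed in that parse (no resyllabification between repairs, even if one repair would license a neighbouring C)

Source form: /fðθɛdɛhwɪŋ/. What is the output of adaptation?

fɛðɛθɛdɛhɪwɪŋɪ

Syllabifying with onset maximization leaves /f/, /ð/, /h/, /ŋ/ stranded (no codas are permitted; onsets are limited to one consonant).
Inserting the epenthetic vowel yields /f/ → /fɛ/, /ð/ → /ðɛ/, /h/ → /hɪ/, /ŋ/ → /ŋɪ/.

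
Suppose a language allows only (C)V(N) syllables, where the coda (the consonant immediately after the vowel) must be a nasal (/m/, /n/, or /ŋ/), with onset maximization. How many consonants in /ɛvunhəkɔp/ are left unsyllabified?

1

The consonants /p/ cannot be parsed into a legal (C)V(N) syllable (only a nasal (/m/, /n/, or /ŋ/) is licensed in coda position; onsets are limited to one consonant).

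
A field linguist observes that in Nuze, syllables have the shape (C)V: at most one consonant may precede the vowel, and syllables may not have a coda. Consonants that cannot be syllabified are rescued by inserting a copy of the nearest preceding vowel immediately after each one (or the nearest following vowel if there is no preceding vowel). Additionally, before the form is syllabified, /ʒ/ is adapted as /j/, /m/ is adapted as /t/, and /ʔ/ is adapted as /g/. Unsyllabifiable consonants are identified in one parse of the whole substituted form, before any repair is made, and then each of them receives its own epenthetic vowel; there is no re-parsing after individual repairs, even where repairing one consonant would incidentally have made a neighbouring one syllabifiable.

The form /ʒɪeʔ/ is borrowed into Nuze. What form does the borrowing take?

jɪege

Substitution: /ʒ/ → /j/, /ʔ/ → /g/, giving /jɪeg/.
Under (C)V, the unsyllabifiable consonants are /g/ (no codas are permitted; onsets are limited to one consonant).
Each unlicensed consonant becomes the onset of a new syllable: /g/ → /ge/.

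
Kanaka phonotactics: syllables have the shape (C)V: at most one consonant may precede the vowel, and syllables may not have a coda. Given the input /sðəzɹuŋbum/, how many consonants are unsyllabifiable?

Syllabifying with onset maximization leaves /s/, /z/, /ŋ/, /m/ stranded (no codas are permitted; onsets are limited to one consonant).

4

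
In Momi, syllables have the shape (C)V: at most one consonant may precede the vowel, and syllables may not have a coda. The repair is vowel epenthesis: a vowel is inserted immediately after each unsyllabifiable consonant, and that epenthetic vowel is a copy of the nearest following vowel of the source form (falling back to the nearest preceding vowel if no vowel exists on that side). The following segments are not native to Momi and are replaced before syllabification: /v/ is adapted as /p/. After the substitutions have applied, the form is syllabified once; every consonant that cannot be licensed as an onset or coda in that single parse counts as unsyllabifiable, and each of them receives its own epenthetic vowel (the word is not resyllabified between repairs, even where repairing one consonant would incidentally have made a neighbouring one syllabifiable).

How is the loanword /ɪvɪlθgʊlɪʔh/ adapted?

ɪpɪlʊθʊgʊlɪʔɪhɪ

Substitution: /v/ → /p/, giving /ɪpɪlθgʊlɪʔh/.
Syllabifying with onset maximization leaves /l/, /θ/, /ʔ/, /h/ stranded (no codas are permitted; onsets are limited to one consonant).
Inserting the epenthetic vowel yields /l/ → /lʊ/, /θ/ → /θʊ/, /ʔ/ → /ʔɪ/, /h/ → /hɪ/.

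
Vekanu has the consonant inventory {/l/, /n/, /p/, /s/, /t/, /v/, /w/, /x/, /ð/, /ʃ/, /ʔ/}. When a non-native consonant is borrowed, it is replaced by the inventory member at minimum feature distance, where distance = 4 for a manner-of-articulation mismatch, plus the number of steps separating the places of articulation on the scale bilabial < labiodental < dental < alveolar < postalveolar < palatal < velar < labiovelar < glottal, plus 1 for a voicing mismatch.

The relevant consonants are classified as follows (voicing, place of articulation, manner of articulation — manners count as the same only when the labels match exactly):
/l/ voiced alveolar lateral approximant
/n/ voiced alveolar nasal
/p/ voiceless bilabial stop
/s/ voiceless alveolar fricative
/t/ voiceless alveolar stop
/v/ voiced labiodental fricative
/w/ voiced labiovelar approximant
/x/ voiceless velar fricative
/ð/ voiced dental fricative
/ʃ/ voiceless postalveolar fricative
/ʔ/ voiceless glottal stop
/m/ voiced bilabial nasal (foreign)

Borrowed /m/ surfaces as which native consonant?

/n/ is closest: same manner (nasal), place distance 3 (bilabial→alveolar), same voicing; total 3. Next closest is /p/ at distance 5.

n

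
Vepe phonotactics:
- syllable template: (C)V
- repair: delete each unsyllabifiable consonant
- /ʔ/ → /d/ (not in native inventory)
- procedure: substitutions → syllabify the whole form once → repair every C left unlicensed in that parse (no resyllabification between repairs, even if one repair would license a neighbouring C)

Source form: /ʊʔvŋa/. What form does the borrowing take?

Substitution: /ʔ/ → /d/, giving /ʊdvŋa/.
Syllabifying with onset maximization leaves /d/, /v/ stranded (no codas are permitted; onsets are limited to one consonant).
Deletion applies to /d/, /v/.

ʊŋa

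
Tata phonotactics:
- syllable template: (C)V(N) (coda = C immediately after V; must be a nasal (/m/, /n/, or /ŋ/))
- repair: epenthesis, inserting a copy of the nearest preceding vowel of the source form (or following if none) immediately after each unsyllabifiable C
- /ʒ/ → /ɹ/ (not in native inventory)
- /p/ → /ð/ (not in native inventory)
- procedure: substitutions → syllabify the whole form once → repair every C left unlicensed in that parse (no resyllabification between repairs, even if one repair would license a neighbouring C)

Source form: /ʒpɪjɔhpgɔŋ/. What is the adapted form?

ɹɪðɪjɔhɔðɔgɔŋ

Substitution: /ʒ/ → /ɹ/, /p/ → /ð/, giving /ɹðɪjɔhðgɔŋ/.
Syllabifying with onset maximization leaves /ɹ/, /h/, /ð/ stranded (only a nasal (/m/, /n/, or /ŋ/) is licensed in coda position; onsets are limited to one consonant).
Inserting the epenthetic vowel yields /ɹ/ → /ɹɪ/, /h/ → /hɔ/, /ð/ → /ðɔ/.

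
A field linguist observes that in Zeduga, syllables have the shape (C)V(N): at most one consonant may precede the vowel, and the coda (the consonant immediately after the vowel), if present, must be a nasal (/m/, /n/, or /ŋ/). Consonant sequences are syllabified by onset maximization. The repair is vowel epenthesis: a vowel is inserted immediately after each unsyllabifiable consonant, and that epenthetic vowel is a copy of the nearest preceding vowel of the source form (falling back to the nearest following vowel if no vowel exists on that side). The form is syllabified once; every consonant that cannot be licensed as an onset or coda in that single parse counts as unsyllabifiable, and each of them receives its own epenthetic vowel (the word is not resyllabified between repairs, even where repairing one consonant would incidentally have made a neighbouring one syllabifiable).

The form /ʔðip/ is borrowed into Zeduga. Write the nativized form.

ʔiðipi

Under (C)V(N), the unsyllabifiable consonants are /ʔ/, /p/ (only a nasal (/m/, /n/, or /ŋ/) is licensed in coda position; onsets are limited to one consonant).
Each unlicensed consonant becomes the onset of a new syllable: /ʔ/ → /ʔi/, /p/ → /pi/.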